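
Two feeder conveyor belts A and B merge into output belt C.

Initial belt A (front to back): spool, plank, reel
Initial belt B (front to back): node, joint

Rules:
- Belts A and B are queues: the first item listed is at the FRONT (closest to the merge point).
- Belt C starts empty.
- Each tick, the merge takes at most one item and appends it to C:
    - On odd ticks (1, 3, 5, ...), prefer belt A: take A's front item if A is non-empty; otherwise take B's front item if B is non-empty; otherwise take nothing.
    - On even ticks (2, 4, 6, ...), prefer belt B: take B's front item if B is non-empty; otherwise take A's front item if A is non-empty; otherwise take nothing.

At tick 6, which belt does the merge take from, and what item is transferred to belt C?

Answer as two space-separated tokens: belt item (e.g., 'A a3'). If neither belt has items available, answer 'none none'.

Tick 1: prefer A, take spool from A; A=[plank,reel] B=[node,joint] C=[spool]
Tick 2: prefer B, take node from B; A=[plank,reel] B=[joint] C=[spool,node]
Tick 3: prefer A, take plank from A; A=[reel] B=[joint] C=[spool,node,plank]
Tick 4: prefer B, take joint from B; A=[reel] B=[-] C=[spool,node,plank,joint]
Tick 5: prefer A, take reel from A; A=[-] B=[-] C=[spool,node,plank,joint,reel]
Tick 6: prefer B, both empty, nothing taken; A=[-] B=[-] C=[spool,node,plank,joint,reel]

Answer: none none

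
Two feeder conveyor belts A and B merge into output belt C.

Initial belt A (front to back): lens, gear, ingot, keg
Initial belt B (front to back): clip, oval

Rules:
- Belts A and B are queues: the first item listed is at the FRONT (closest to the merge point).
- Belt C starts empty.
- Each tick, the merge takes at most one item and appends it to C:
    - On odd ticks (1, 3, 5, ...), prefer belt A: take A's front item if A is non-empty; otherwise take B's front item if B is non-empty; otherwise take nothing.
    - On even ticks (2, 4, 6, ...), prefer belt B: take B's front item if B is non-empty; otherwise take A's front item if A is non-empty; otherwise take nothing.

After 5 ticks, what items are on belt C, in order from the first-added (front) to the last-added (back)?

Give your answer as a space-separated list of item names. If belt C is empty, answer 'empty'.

Answer: lens clip gear oval ingot

Derivation:
Tick 1: prefer A, take lens from A; A=[gear,ingot,keg] B=[clip,oval] C=[lens]
Tick 2: prefer B, take clip from B; A=[gear,ingot,keg] B=[oval] C=[lens,clip]
Tick 3: prefer A, take gear from A; A=[ingot,keg] B=[oval] C=[lens,clip,gear]
Tick 4: prefer B, take oval from B; A=[ingot,keg] B=[-] C=[lens,clip,gear,oval]
Tick 5: prefer A, take ingot from A; A=[keg] B=[-] C=[lens,clip,gear,oval,ingot]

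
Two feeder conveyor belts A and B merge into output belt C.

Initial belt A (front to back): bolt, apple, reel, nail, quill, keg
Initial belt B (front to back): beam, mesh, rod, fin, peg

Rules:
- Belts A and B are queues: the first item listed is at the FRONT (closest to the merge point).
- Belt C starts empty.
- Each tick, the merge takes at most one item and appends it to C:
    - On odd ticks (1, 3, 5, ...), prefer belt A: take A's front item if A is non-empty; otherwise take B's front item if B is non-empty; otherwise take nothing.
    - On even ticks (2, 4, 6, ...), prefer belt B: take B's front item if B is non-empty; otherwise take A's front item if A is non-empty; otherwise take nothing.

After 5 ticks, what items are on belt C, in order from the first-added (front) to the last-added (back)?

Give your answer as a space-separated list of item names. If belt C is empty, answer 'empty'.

Tick 1: prefer A, take bolt from A; A=[apple,reel,nail,quill,keg] B=[beam,mesh,rod,fin,peg] C=[bolt]
Tick 2: prefer B, take beam from B; A=[apple,reel,nail,quill,keg] B=[mesh,rod,fin,peg] C=[bolt,beam]
Tick 3: prefer A, take apple from A; A=[reel,nail,quill,keg] B=[mesh,rod,fin,peg] C=[bolt,beam,apple]
Tick 4: prefer B, take mesh from B; A=[reel,nail,quill,keg] B=[rod,fin,peg] C=[bolt,beam,apple,mesh]
Tick 5: prefer A, take reel from A; A=[nail,quill,keg] B=[rod,fin,peg] C=[bolt,beam,apple,mesh,reel]

Answer: bolt beam apple mesh reel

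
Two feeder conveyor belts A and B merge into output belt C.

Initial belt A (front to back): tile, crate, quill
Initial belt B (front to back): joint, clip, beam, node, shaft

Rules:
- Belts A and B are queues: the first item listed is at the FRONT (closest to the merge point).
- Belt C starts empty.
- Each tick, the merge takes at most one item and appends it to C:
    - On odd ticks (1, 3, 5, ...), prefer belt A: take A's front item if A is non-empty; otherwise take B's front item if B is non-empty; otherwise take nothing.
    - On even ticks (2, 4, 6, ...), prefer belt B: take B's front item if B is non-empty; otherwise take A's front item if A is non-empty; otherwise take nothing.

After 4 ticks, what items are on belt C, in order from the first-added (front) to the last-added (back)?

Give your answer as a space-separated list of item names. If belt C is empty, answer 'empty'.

Answer: tile joint crate clip

Derivation:
Tick 1: prefer A, take tile from A; A=[crate,quill] B=[joint,clip,beam,node,shaft] C=[tile]
Tick 2: prefer B, take joint from B; A=[crate,quill] B=[clip,beam,node,shaft] C=[tile,joint]
Tick 3: prefer A, take crate from A; A=[quill] B=[clip,beam,node,shaft] C=[tile,joint,crate]
Tick 4: prefer B, take clip from B; A=[quill] B=[beam,node,shaft] C=[tile,joint,crate,clip]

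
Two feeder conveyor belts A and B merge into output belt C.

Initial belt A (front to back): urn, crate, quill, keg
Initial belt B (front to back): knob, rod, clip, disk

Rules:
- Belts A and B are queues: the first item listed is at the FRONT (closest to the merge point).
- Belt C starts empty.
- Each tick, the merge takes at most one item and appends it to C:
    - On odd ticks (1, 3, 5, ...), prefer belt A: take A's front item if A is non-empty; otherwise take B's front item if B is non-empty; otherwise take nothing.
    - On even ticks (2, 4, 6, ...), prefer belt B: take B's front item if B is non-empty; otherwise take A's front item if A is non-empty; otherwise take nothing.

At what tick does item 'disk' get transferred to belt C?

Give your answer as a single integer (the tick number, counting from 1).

Answer: 8

Derivation:
Tick 1: prefer A, take urn from A; A=[crate,quill,keg] B=[knob,rod,clip,disk] C=[urn]
Tick 2: prefer B, take knob from B; A=[crate,quill,keg] B=[rod,clip,disk] C=[urn,knob]
Tick 3: prefer A, take crate from A; A=[quill,keg] B=[rod,clip,disk] C=[urn,knob,crate]
Tick 4: prefer B, take rod from B; A=[quill,keg] B=[clip,disk] C=[urn,knob,crate,rod]
Tick 5: prefer A, take quill from A; A=[keg] B=[clip,disk] C=[urn,knob,crate,rod,quill]
Tick 6: prefer B, take clip from B; A=[keg] B=[disk] C=[urn,knob,crate,rod,quill,clip]
Tick 7: prefer A, take keg from A; A=[-] B=[disk] C=[urn,knob,crate,rod,quill,clip,keg]
Tick 8: prefer B, take disk from B; A=[-] B=[-] C=[urn,knob,crate,rod,quill,clip,keg,disk]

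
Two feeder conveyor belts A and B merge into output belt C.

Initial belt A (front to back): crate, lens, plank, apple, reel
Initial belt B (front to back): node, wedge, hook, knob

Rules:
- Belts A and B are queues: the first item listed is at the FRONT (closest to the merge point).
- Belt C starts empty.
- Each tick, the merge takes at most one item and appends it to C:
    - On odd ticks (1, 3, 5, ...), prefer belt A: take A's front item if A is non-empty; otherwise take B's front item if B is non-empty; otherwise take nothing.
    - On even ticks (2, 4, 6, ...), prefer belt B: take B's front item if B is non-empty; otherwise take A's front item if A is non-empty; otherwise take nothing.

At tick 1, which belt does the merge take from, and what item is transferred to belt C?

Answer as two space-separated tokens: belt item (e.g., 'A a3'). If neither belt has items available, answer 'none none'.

Tick 1: prefer A, take crate from A; A=[lens,plank,apple,reel] B=[node,wedge,hook,knob] C=[crate]

Answer: A crate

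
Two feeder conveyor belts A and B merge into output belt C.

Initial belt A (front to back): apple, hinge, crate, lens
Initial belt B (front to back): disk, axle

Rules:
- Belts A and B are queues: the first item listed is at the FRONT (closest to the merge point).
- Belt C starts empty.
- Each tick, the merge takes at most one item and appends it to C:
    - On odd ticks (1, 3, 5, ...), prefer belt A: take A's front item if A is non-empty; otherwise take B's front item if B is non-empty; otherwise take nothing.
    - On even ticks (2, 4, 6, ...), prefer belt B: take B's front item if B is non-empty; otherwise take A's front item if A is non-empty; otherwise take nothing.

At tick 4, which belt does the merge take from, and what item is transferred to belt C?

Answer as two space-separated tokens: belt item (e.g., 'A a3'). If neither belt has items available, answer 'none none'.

Tick 1: prefer A, take apple from A; A=[hinge,crate,lens] B=[disk,axle] C=[apple]
Tick 2: prefer B, take disk from B; A=[hinge,crate,lens] B=[axle] C=[apple,disk]
Tick 3: prefer A, take hinge from A; A=[crate,lens] B=[axle] C=[apple,disk,hinge]
Tick 4: prefer B, take axle from B; A=[crate,lens] B=[-] C=[apple,disk,hinge,axle]

Answer: B axle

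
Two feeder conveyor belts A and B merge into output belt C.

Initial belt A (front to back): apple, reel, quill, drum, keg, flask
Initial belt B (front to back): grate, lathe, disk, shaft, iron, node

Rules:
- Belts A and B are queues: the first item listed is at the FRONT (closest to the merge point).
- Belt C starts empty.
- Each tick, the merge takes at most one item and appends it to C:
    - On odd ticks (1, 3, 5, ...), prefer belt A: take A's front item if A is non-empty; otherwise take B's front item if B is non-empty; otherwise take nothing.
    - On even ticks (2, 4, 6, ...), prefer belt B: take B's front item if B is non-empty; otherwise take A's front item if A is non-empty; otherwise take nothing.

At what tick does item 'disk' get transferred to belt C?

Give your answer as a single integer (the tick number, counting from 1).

Answer: 6

Derivation:
Tick 1: prefer A, take apple from A; A=[reel,quill,drum,keg,flask] B=[grate,lathe,disk,shaft,iron,node] C=[apple]
Tick 2: prefer B, take grate from B; A=[reel,quill,drum,keg,flask] B=[lathe,disk,shaft,iron,node] C=[apple,grate]
Tick 3: prefer A, take reel from A; A=[quill,drum,keg,flask] B=[lathe,disk,shaft,iron,node] C=[apple,grate,reel]
Tick 4: prefer B, take lathe from B; A=[quill,drum,keg,flask] B=[disk,shaft,iron,node] C=[apple,grate,reel,lathe]
Tick 5: prefer A, take quill from A; A=[drum,keg,flask] B=[disk,shaft,iron,node] C=[apple,grate,reel,lathe,quill]
Tick 6: prefer B, take disk from B; A=[drum,keg,flask] B=[shaft,iron,node] C=[apple,grate,reel,lathe,quill,disk]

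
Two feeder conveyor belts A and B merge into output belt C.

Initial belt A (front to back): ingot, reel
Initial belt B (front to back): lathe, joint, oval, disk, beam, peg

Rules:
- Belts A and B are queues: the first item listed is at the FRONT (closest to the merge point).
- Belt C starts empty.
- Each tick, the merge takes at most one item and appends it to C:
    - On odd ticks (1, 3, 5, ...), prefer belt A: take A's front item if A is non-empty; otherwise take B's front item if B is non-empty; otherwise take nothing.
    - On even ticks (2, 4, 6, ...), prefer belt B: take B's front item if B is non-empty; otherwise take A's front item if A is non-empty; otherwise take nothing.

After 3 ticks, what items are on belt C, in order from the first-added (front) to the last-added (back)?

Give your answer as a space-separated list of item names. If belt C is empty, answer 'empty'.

Answer: ingot lathe reel

Derivation:
Tick 1: prefer A, take ingot from A; A=[reel] B=[lathe,joint,oval,disk,beam,peg] C=[ingot]
Tick 2: prefer B, take lathe from B; A=[reel] B=[joint,oval,disk,beam,peg] C=[ingot,lathe]
Tick 3: prefer A, take reel from A; A=[-] B=[joint,oval,disk,beam,peg] C=[ingot,lathe,reel]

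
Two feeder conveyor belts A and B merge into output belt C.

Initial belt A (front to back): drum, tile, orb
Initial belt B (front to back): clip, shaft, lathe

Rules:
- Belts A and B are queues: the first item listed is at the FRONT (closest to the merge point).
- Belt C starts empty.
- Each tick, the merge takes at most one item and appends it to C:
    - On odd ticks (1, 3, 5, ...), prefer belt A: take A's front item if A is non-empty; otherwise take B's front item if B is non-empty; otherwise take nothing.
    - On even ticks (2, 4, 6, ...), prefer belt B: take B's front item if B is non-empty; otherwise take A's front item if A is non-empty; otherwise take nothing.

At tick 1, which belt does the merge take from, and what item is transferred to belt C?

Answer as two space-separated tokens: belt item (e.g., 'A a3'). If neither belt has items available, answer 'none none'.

Answer: A drum

Derivation:
Tick 1: prefer A, take drum from A; A=[tile,orb] B=[clip,shaft,lathe] C=[drum]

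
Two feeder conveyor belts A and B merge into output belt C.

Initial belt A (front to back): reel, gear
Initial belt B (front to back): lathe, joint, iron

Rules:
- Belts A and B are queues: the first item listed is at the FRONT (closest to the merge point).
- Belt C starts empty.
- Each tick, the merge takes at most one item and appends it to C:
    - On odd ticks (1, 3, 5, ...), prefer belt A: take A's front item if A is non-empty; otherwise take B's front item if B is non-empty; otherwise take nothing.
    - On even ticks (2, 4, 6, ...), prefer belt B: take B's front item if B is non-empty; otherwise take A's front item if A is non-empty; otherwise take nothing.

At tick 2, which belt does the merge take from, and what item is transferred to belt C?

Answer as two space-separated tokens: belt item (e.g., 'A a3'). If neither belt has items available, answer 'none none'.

Answer: B lathe

Derivation:
Tick 1: prefer A, take reel from A; A=[gear] B=[lathe,joint,iron] C=[reel]
Tick 2: prefer B, take lathe from B; A=[gear] B=[joint,iron] C=[reel,lathe]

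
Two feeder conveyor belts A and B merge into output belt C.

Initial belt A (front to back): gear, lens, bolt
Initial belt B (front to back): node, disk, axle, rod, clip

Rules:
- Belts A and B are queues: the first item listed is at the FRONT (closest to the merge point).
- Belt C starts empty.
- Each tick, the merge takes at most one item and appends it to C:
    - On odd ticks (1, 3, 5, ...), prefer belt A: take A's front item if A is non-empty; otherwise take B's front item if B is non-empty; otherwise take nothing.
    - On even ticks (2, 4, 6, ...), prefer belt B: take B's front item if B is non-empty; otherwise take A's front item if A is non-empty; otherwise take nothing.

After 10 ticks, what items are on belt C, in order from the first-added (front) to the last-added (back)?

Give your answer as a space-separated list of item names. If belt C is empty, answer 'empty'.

Answer: gear node lens disk bolt axle rod clip

Derivation:
Tick 1: prefer A, take gear from A; A=[lens,bolt] B=[node,disk,axle,rod,clip] C=[gear]
Tick 2: prefer B, take node from B; A=[lens,bolt] B=[disk,axle,rod,clip] C=[gear,node]
Tick 3: prefer A, take lens from A; A=[bolt] B=[disk,axle,rod,clip] C=[gear,node,lens]
Tick 4: prefer B, take disk from B; A=[bolt] B=[axle,rod,clip] C=[gear,node,lens,disk]
Tick 5: prefer A, take bolt from A; A=[-] B=[axle,rod,clip] C=[gear,node,lens,disk,bolt]
Tick 6: prefer B, take axle from B; A=[-] B=[rod,clip] C=[gear,node,lens,disk,bolt,axle]
Tick 7: prefer A, take rod from B; A=[-] B=[clip] C=[gear,node,lens,disk,bolt,axle,rod]
Tick 8: prefer B, take clip from B; A=[-] B=[-] C=[gear,node,lens,disk,bolt,axle,rod,clip]
Tick 9: prefer A, both empty, nothing taken; A=[-] B=[-] C=[gear,node,lens,disk,bolt,axle,rod,clip]
Tick 10: prefer B, both empty, nothing taken; A=[-] B=[-] C=[gear,node,lens,disk,bolt,axle,rod,clip]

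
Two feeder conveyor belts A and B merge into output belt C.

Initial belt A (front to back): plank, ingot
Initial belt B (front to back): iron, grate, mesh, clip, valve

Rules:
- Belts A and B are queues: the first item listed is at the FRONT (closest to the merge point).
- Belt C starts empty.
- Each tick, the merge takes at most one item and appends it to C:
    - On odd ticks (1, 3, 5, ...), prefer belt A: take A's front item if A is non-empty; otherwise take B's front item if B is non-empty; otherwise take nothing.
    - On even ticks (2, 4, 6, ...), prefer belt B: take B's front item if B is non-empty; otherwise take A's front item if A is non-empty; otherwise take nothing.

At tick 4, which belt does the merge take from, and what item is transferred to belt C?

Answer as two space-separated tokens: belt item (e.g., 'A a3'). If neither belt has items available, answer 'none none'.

Tick 1: prefer A, take plank from A; A=[ingot] B=[iron,grate,mesh,clip,valve] C=[plank]
Tick 2: prefer B, take iron from B; A=[ingot] B=[grate,mesh,clip,valve] C=[plank,iron]
Tick 3: prefer A, take ingot from A; A=[-] B=[grate,mesh,clip,valve] C=[plank,iron,ingot]
Tick 4: prefer B, take grate from B; A=[-] B=[mesh,clip,valve] C=[plank,iron,ingot,grate]

Answer: B grate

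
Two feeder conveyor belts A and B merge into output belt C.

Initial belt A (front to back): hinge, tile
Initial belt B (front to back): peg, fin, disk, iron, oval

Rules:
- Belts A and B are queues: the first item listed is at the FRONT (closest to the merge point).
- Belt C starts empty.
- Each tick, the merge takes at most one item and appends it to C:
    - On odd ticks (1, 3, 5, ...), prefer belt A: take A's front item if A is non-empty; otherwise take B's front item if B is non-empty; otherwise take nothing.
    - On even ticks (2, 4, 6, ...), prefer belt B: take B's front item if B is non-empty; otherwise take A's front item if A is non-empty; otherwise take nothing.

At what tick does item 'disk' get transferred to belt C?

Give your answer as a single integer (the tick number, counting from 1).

Tick 1: prefer A, take hinge from A; A=[tile] B=[peg,fin,disk,iron,oval] C=[hinge]
Tick 2: prefer B, take peg from B; A=[tile] B=[fin,disk,iron,oval] C=[hinge,peg]
Tick 3: prefer A, take tile from A; A=[-] B=[fin,disk,iron,oval] C=[hinge,peg,tile]
Tick 4: prefer B, take fin from B; A=[-] B=[disk,iron,oval] C=[hinge,peg,tile,fin]
Tick 5: prefer A, take disk from B; A=[-] B=[iron,oval] C=[hinge,peg,tile,fin,disk]

Answer: 5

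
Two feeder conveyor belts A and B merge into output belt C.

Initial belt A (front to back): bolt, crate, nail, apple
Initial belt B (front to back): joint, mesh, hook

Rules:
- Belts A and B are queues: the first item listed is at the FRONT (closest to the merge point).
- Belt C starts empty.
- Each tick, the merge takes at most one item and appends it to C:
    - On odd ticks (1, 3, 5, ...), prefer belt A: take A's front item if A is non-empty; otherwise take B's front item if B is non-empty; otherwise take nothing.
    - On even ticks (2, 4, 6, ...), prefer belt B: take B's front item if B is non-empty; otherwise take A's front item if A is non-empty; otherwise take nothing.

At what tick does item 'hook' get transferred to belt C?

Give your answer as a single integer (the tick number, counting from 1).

Answer: 6

Derivation:
Tick 1: prefer A, take bolt from A; A=[crate,nail,apple] B=[joint,mesh,hook] C=[bolt]
Tick 2: prefer B, take joint from B; A=[crate,nail,apple] B=[mesh,hook] C=[bolt,joint]
Tick 3: prefer A, take crate from A; A=[nail,apple] B=[mesh,hook] C=[bolt,joint,crate]
Tick 4: prefer B, take mesh from B; A=[nail,apple] B=[hook] C=[bolt,joint,crate,mesh]
Tick 5: prefer A, take nail from A; A=[apple] B=[hook] C=[bolt,joint,crate,mesh,nail]
Tick 6: prefer B, take hook from B; A=[apple] B=[-] C=[bolt,joint,crate,mesh,nail,hook]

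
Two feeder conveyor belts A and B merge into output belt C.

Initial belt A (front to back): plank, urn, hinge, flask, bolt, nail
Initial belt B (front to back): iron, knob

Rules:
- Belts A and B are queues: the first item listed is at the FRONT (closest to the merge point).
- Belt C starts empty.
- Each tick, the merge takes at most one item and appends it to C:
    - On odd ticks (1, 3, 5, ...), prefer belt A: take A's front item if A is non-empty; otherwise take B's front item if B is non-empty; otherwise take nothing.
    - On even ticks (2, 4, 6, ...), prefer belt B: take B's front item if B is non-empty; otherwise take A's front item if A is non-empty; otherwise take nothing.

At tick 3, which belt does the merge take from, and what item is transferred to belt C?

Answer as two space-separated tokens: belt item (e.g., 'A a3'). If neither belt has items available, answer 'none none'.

Answer: A urn

Derivation:
Tick 1: prefer A, take plank from A; A=[urn,hinge,flask,bolt,nail] B=[iron,knob] C=[plank]
Tick 2: prefer B, take iron from B; A=[urn,hinge,flask,bolt,nail] B=[knob] C=[plank,iron]
Tick 3: prefer A, take urn from A; A=[hinge,flask,bolt,nail] B=[knob] C=[plank,iron,urn]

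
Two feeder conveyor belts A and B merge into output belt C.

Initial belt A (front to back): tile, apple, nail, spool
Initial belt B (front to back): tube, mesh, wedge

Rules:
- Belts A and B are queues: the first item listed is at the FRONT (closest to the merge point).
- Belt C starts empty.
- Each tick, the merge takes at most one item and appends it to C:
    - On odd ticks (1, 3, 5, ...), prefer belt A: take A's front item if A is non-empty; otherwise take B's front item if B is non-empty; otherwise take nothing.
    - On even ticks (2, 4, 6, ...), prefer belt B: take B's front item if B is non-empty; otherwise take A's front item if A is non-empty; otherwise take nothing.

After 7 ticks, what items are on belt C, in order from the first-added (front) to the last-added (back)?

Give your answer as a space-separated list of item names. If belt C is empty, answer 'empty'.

Tick 1: prefer A, take tile from A; A=[apple,nail,spool] B=[tube,mesh,wedge] C=[tile]
Tick 2: prefer B, take tube from B; A=[apple,nail,spool] B=[mesh,wedge] C=[tile,tube]
Tick 3: prefer A, take apple from A; A=[nail,spool] B=[mesh,wedge] C=[tile,tube,apple]
Tick 4: prefer B, take mesh from B; A=[nail,spool] B=[wedge] C=[tile,tube,apple,mesh]
Tick 5: prefer A, take nail from A; A=[spool] B=[wedge] C=[tile,tube,apple,mesh,nail]
Tick 6: prefer B, take wedge from B; A=[spool] B=[-] C=[tile,tube,apple,mesh,nail,wedge]
Tick 7: prefer A, take spool from A; A=[-] B=[-] C=[tile,tube,apple,mesh,nail,wedge,spool]

Answer: tile tube apple mesh nail wedge spool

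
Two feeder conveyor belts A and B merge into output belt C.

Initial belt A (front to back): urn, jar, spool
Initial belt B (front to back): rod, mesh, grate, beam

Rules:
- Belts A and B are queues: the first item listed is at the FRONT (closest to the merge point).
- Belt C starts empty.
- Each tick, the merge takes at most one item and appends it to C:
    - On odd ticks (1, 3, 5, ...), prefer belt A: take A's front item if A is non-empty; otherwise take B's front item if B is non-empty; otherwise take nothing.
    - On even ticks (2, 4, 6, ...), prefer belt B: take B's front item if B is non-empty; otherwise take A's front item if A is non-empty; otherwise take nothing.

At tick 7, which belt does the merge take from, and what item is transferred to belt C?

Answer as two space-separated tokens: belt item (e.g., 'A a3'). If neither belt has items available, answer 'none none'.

Tick 1: prefer A, take urn from A; A=[jar,spool] B=[rod,mesh,grate,beam] C=[urn]
Tick 2: prefer B, take rod from B; A=[jar,spool] B=[mesh,grate,beam] C=[urn,rod]
Tick 3: prefer A, take jar from A; A=[spool] B=[mesh,grate,beam] C=[urn,rod,jar]
Tick 4: prefer B, take mesh from B; A=[spool] B=[grate,beam] C=[urn,rod,jar,mesh]
Tick 5: prefer A, take spool from A; A=[-] B=[grate,beam] C=[urn,rod,jar,mesh,spool]
Tick 6: prefer B, take grate from B; A=[-] B=[beam] C=[urn,rod,jar,mesh,spool,grate]
Tick 7: prefer A, take beam from B; A=[-] B=[-] C=[urn,rod,jar,mesh,spool,grate,beam]

Answer: B beam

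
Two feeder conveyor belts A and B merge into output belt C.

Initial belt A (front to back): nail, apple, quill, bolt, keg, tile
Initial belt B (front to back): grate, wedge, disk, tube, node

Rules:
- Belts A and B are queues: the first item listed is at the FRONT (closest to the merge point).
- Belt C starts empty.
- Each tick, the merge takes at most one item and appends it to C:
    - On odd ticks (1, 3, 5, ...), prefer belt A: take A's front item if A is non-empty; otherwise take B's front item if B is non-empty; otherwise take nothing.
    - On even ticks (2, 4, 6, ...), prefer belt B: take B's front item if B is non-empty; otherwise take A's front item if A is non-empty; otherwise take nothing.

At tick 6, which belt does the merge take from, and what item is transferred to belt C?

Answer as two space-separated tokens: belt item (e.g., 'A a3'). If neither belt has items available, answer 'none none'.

Tick 1: prefer A, take nail from A; A=[apple,quill,bolt,keg,tile] B=[grate,wedge,disk,tube,node] C=[nail]
Tick 2: prefer B, take grate from B; A=[apple,quill,bolt,keg,tile] B=[wedge,disk,tube,node] C=[nail,grate]
Tick 3: prefer A, take apple from A; A=[quill,bolt,keg,tile] B=[wedge,disk,tube,node] C=[nail,grate,apple]
Tick 4: prefer B, take wedge from B; A=[quill,bolt,keg,tile] B=[disk,tube,node] C=[nail,grate,apple,wedge]
Tick 5: prefer A, take quill from A; A=[bolt,keg,tile] B=[disk,tube,node] C=[nail,grate,apple,wedge,quill]
Tick 6: prefer B, take disk from B; A=[bolt,keg,tile] B=[tube,node] C=[nail,grate,apple,wedge,quill,disk]

Answer: B disk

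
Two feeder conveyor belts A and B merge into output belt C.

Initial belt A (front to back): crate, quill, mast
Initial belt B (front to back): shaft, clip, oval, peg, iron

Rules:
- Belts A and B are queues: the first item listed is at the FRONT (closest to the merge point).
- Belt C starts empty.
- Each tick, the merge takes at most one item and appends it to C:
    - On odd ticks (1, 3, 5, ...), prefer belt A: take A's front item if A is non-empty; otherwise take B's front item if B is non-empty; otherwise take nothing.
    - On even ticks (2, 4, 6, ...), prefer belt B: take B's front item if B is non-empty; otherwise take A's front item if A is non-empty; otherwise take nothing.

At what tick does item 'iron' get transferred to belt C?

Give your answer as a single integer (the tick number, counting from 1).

Tick 1: prefer A, take crate from A; A=[quill,mast] B=[shaft,clip,oval,peg,iron] C=[crate]
Tick 2: prefer B, take shaft from B; A=[quill,mast] B=[clip,oval,peg,iron] C=[crate,shaft]
Tick 3: prefer A, take quill from A; A=[mast] B=[clip,oval,peg,iron] C=[crate,shaft,quill]
Tick 4: prefer B, take clip from B; A=[mast] B=[oval,peg,iron] C=[crate,shaft,quill,clip]
Tick 5: prefer A, take mast from A; A=[-] B=[oval,peg,iron] C=[crate,shaft,quill,clip,mast]
Tick 6: prefer B, take oval from B; A=[-] B=[peg,iron] C=[crate,shaft,quill,clip,mast,oval]
Tick 7: prefer A, take peg from B; A=[-] B=[iron] C=[crate,shaft,quill,clip,mast,oval,peg]
Tick 8: prefer B, take iron from B; A=[-] B=[-] C=[crate,shaft,quill,clip,mast,oval,peg,iron]

Answer: 8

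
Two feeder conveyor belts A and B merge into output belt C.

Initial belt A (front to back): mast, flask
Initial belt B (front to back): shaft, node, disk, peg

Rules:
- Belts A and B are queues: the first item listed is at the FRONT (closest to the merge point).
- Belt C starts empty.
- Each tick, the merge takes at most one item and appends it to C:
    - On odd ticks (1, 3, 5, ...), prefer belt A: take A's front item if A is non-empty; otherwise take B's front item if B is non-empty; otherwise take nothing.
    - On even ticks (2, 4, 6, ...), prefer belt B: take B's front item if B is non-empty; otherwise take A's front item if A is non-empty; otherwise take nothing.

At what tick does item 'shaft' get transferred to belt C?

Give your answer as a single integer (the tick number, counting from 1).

Answer: 2

Derivation:
Tick 1: prefer A, take mast from A; A=[flask] B=[shaft,node,disk,peg] C=[mast]
Tick 2: prefer B, take shaft from B; A=[flask] B=[node,disk,peg] C=[mast,shaft]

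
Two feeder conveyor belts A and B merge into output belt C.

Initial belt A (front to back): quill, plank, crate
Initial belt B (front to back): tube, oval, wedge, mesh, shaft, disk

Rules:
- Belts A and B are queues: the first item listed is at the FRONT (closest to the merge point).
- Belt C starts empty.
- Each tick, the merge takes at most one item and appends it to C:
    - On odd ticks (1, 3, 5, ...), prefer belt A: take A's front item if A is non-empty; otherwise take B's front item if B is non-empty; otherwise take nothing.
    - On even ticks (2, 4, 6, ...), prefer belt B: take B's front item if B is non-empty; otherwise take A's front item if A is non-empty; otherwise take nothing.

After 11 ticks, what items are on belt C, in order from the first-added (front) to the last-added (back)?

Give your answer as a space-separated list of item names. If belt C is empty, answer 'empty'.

Tick 1: prefer A, take quill from A; A=[plank,crate] B=[tube,oval,wedge,mesh,shaft,disk] C=[quill]
Tick 2: prefer B, take tube from B; A=[plank,crate] B=[oval,wedge,mesh,shaft,disk] C=[quill,tube]
Tick 3: prefer A, take plank from A; A=[crate] B=[oval,wedge,mesh,shaft,disk] C=[quill,tube,plank]
Tick 4: prefer B, take oval from B; A=[crate] B=[wedge,mesh,shaft,disk] C=[quill,tube,plank,oval]
Tick 5: prefer A, take crate from A; A=[-] B=[wedge,mesh,shaft,disk] C=[quill,tube,plank,oval,crate]
Tick 6: prefer B, take wedge from B; A=[-] B=[mesh,shaft,disk] C=[quill,tube,plank,oval,crate,wedge]
Tick 7: prefer A, take mesh from B; A=[-] B=[shaft,disk] C=[quill,tube,plank,oval,crate,wedge,mesh]
Tick 8: prefer B, take shaft from B; A=[-] B=[disk] C=[quill,tube,plank,oval,crate,wedge,mesh,shaft]
Tick 9: prefer A, take disk from B; A=[-] B=[-] C=[quill,tube,plank,oval,crate,wedge,mesh,shaft,disk]
Tick 10: prefer B, both empty, nothing taken; A=[-] B=[-] C=[quill,tube,plank,oval,crate,wedge,mesh,shaft,disk]
Tick 11: prefer A, both empty, nothing taken; A=[-] B=[-] C=[quill,tube,plank,oval,crate,wedge,mesh,shaft,disk]

Answer: quill tube plank oval crate wedge mesh shaft disk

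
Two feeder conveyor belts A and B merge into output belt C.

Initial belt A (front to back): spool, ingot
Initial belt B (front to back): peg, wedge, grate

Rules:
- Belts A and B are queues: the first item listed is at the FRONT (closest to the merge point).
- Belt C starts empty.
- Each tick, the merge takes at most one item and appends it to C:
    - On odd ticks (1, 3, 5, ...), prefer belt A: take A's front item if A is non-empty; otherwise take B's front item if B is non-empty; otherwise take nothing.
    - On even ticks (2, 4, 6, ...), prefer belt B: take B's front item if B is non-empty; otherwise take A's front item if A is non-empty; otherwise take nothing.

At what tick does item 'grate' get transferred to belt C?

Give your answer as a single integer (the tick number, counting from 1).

Answer: 5

Derivation:
Tick 1: prefer A, take spool from A; A=[ingot] B=[peg,wedge,grate] C=[spool]
Tick 2: prefer B, take peg from B; A=[ingot] B=[wedge,grate] C=[spool,peg]
Tick 3: prefer A, take ingot from A; A=[-] B=[wedge,grate] C=[spool,peg,ingot]
Tick 4: prefer B, take wedge from B; A=[-] B=[grate] C=[spool,peg,ingot,wedge]
Tick 5: prefer A, take grate from B; A=[-] B=[-] C=[spool,peg,ingot,wedge,grate]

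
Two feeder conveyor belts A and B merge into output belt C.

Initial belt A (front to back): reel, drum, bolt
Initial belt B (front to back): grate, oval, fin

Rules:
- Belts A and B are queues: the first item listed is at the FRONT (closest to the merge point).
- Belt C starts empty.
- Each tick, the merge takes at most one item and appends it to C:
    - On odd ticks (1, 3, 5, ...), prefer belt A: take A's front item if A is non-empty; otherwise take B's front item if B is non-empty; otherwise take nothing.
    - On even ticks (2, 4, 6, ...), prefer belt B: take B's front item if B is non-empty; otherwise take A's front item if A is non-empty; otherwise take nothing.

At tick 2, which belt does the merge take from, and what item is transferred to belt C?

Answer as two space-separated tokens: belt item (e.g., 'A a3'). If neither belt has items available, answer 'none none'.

Tick 1: prefer A, take reel from A; A=[drum,bolt] B=[grate,oval,fin] C=[reel]
Tick 2: prefer B, take grate from B; A=[drum,bolt] B=[oval,fin] C=[reel,grate]

Answer: B grate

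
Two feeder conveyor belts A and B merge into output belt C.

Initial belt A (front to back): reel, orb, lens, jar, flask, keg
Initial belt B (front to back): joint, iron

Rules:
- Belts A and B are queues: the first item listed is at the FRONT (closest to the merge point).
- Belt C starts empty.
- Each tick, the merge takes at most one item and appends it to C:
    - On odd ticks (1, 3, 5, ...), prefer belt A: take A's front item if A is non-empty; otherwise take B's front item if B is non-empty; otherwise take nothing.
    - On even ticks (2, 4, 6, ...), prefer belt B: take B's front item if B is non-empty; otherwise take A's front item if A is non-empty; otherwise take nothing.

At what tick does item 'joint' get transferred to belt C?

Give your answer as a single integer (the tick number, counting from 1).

Tick 1: prefer A, take reel from A; A=[orb,lens,jar,flask,keg] B=[joint,iron] C=[reel]
Tick 2: prefer B, take joint from B; A=[orb,lens,jar,flask,keg] B=[iron] C=[reel,joint]

Answer: 2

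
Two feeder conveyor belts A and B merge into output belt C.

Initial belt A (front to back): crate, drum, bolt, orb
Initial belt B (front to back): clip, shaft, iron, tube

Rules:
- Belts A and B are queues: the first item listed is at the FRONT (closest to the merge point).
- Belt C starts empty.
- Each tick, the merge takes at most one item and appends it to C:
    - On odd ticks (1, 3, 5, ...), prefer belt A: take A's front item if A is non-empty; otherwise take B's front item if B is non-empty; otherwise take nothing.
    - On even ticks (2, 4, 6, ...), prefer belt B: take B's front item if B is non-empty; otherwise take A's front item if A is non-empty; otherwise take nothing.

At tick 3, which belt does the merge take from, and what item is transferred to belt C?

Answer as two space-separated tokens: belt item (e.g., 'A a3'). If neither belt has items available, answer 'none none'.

Tick 1: prefer A, take crate from A; A=[drum,bolt,orb] B=[clip,shaft,iron,tube] C=[crate]
Tick 2: prefer B, take clip from B; A=[drum,bolt,orb] B=[shaft,iron,tube] C=[crate,clip]
Tick 3: prefer A, take drum from A; A=[bolt,orb] B=[shaft,iron,tube] C=[crate,clip,drum]

Answer: A drum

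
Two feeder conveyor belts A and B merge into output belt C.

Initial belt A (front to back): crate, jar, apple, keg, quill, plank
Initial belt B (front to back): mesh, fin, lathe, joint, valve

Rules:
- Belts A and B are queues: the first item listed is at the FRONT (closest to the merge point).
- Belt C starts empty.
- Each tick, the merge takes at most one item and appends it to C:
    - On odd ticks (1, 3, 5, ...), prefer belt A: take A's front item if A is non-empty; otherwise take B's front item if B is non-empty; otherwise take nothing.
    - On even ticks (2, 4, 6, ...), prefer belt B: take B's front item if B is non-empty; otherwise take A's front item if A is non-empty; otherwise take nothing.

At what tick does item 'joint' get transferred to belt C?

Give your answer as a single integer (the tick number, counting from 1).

Answer: 8

Derivation:
Tick 1: prefer A, take crate from A; A=[jar,apple,keg,quill,plank] B=[mesh,fin,lathe,joint,valve] C=[crate]
Tick 2: prefer B, take mesh from B; A=[jar,apple,keg,quill,plank] B=[fin,lathe,joint,valve] C=[crate,mesh]
Tick 3: prefer A, take jar from A; A=[apple,keg,quill,plank] B=[fin,lathe,joint,valve] C=[crate,mesh,jar]
Tick 4: prefer B, take fin from B; A=[apple,keg,quill,plank] B=[lathe,joint,valve] C=[crate,mesh,jar,fin]
Tick 5: prefer A, take apple from A; A=[keg,quill,plank] B=[lathe,joint,valve] C=[crate,mesh,jar,fin,apple]
Tick 6: prefer B, take lathe from B; A=[keg,quill,plank] B=[joint,valve] C=[crate,mesh,jar,fin,apple,lathe]
Tick 7: prefer A, take keg from A; A=[quill,plank] B=[joint,valve] C=[crate,mesh,jar,fin,apple,lathe,keg]
Tick 8: prefer B, take joint from B; A=[quill,plank] B=[valve] C=[crate,mesh,jar,fin,apple,lathe,keg,joint]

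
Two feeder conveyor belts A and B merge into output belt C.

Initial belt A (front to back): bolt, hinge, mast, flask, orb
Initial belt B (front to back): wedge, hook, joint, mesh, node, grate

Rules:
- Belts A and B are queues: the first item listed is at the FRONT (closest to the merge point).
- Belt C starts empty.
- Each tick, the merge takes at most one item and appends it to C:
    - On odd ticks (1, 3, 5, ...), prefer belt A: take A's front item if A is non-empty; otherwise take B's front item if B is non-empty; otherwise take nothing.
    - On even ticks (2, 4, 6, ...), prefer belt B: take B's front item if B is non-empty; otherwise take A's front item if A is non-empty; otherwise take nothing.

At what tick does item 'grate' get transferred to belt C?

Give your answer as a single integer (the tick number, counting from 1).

Answer: 11

Derivation:
Tick 1: prefer A, take bolt from A; A=[hinge,mast,flask,orb] B=[wedge,hook,joint,mesh,node,grate] C=[bolt]
Tick 2: prefer B, take wedge from B; A=[hinge,mast,flask,orb] B=[hook,joint,mesh,node,grate] C=[bolt,wedge]
Tick 3: prefer A, take hinge from A; A=[mast,flask,orb] B=[hook,joint,mesh,node,grate] C=[bolt,wedge,hinge]
Tick 4: prefer B, take hook from B; A=[mast,flask,orb] B=[joint,mesh,node,grate] C=[bolt,wedge,hinge,hook]
Tick 5: prefer A, take mast from A; A=[flask,orb] B=[joint,mesh,node,grate] C=[bolt,wedge,hinge,hook,mast]
Tick 6: prefer B, take joint from B; A=[flask,orb] B=[mesh,node,grate] C=[bolt,wedge,hinge,hook,mast,joint]
Tick 7: prefer A, take flask from A; A=[orb] B=[mesh,node,grate] C=[bolt,wedge,hinge,hook,mast,joint,flask]
Tick 8: prefer B, take mesh from B; A=[orb] B=[node,grate] C=[bolt,wedge,hinge,hook,mast,joint,flask,mesh]
Tick 9: prefer A, take orb from A; A=[-] B=[node,grate] C=[bolt,wedge,hinge,hook,mast,joint,flask,mesh,orb]
Tick 10: prefer B, take node from B; A=[-] B=[grate] C=[bolt,wedge,hinge,hook,mast,joint,flask,mesh,orb,node]
Tick 11: prefer A, take grate from B; A=[-] B=[-] C=[bolt,wedge,hinge,hook,mast,joint,flask,mesh,orb,node,grate]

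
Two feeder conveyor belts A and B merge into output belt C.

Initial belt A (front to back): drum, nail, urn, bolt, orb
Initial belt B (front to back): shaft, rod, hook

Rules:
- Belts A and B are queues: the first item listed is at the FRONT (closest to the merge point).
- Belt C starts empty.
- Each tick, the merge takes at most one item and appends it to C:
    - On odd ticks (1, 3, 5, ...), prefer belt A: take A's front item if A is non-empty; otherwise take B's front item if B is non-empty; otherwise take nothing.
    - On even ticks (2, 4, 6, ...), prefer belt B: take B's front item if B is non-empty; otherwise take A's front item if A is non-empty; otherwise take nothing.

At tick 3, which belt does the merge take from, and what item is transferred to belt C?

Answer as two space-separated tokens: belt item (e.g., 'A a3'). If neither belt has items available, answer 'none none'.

Tick 1: prefer A, take drum from A; A=[nail,urn,bolt,orb] B=[shaft,rod,hook] C=[drum]
Tick 2: prefer B, take shaft from B; A=[nail,urn,bolt,orb] B=[rod,hook] C=[drum,shaft]
Tick 3: prefer A, take nail from A; A=[urn,bolt,orb] B=[rod,hook] C=[drum,shaft,nail]

Answer: A nail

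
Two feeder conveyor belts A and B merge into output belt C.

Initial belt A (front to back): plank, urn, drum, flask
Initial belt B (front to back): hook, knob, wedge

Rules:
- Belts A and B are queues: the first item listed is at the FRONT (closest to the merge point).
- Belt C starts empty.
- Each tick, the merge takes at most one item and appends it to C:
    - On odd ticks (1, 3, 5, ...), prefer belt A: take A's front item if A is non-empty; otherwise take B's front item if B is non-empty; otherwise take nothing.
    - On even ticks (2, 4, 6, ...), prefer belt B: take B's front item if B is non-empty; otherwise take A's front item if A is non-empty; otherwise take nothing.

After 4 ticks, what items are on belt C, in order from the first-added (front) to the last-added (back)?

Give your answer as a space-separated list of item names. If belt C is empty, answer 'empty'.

Answer: plank hook urn knob

Derivation:
Tick 1: prefer A, take plank from A; A=[urn,drum,flask] B=[hook,knob,wedge] C=[plank]
Tick 2: prefer B, take hook from B; A=[urn,drum,flask] B=[knob,wedge] C=[plank,hook]
Tick 3: prefer A, take urn from A; A=[drum,flask] B=[knob,wedge] C=[plank,hook,urn]
Tick 4: prefer B, take knob from B; A=[drum,flask] B=[wedge] C=[plank,hook,urn,knob]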